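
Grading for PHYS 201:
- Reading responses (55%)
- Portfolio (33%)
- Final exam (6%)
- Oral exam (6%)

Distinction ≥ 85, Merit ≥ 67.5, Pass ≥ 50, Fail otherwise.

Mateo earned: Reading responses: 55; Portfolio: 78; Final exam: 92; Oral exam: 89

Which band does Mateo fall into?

Weighted total:
  Reading responses 55 × 0.55 = 30.25
  Portfolio 78 × 0.33 = 25.74
  Final exam 92 × 0.06 = 5.52
  Oral exam 89 × 0.06 = 5.34
Sum = 66.85
66.85 is ≥ 50 and < 67.5 → Pass

Pass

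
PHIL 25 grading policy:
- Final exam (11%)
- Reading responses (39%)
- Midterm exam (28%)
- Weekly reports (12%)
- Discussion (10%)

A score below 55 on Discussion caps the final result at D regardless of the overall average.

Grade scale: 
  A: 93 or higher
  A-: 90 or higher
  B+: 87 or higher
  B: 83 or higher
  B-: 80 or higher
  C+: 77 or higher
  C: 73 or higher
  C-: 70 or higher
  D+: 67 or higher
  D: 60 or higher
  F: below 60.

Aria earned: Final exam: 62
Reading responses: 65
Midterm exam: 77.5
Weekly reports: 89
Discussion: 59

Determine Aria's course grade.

Discussion score 59 ≥ 55: minimum met.
Weighted total:
  Final exam 62 × 0.11 = 6.82
  Reading responses 65 × 0.39 = 25.35
  Midterm exam 77.5 × 0.28 = 21.7
  Weekly reports 89 × 0.12 = 10.68
  Discussion 59 × 0.1 = 5.9
Sum = 70.45
70.45 is ≥ 70 and < 73 → C-

C-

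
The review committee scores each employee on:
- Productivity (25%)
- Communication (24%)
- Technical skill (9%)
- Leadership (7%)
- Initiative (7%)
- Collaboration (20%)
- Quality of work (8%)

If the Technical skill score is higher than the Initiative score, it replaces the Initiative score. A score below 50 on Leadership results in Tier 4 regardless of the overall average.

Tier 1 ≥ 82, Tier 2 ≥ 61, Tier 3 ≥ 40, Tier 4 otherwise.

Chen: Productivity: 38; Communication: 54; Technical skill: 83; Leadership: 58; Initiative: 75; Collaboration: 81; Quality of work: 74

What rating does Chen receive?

Tier 2

Technical skill (83) > Initiative (75), so Initiative counts as 83.
Leadership score 58 ≥ 50: minimum met.
Weighted total:
  Productivity 38 × 0.25 = 9.5
  Communication 54 × 0.24 = 12.96
  Technical skill 83 × 0.09 = 7.47
  Leadership 58 × 0.07 = 4.06
  Initiative 83 × 0.07 = 5.81
  Collaboration 81 × 0.2 = 16.2
  Quality of work 74 × 0.08 = 5.92
Sum = 61.92
61.92 is ≥ 61 and < 82 → Tier 2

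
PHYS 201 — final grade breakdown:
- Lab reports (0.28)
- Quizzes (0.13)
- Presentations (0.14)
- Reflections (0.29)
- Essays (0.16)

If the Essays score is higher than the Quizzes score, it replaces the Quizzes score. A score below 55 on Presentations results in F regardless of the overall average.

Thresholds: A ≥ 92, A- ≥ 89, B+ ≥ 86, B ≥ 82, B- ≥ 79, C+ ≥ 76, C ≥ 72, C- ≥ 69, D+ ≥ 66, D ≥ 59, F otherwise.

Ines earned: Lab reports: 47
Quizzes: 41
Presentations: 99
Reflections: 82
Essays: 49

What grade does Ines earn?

Essays (49) > Quizzes (41), so Quizzes counts as 49.
Presentations score 99 ≥ 55: minimum met.
Weighted total:
  Lab reports 47 × 0.28 = 13.16
  Quizzes 49 × 0.13 = 6.37
  Presentations 99 × 0.14 = 13.86
  Reflections 82 × 0.29 = 23.78
  Essays 49 × 0.16 = 7.84
Sum = 65.01
65.01 is ≥ 59 and < 66 → D

D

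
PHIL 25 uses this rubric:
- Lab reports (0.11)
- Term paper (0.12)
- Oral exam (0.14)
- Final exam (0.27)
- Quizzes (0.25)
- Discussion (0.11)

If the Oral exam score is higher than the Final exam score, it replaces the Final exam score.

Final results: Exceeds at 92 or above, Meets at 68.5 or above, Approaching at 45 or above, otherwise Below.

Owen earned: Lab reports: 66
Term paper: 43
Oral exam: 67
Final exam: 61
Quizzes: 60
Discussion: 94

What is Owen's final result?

Approaching

Oral exam (67) > Final exam (61), so Final exam counts as 67.
Weighted total:
  Lab reports 66 × 0.11 = 7.26
  Term paper 43 × 0.12 = 5.16
  Oral exam 67 × 0.14 = 9.38
  Final exam 67 × 0.27 = 18.09
  Quizzes 60 × 0.25 = 15
  Discussion 94 × 0.11 = 10.34
Sum = 65.23
65.23 is ≥ 45 and < 68.5 → Approaching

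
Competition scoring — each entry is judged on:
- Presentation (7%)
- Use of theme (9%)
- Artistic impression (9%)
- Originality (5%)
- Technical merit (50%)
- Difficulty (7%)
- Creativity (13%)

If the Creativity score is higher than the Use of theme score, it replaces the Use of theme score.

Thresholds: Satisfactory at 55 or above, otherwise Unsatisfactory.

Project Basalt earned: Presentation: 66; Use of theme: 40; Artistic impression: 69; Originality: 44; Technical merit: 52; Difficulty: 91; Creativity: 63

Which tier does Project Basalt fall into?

Satisfactory

Creativity (63) > Use of theme (40), so Use of theme counts as 63.
Weighted total:
  Presentation 66 × 0.07 = 4.62
  Use of theme 63 × 0.09 = 5.67
  Artistic impression 69 × 0.09 = 6.21
  Originality 44 × 0.05 = 2.2
  Technical merit 52 × 0.5 = 26
  Difficulty 91 × 0.07 = 6.37
  Creativity 63 × 0.13 = 8.19
Sum = 59.26
59.26 ≥ 55 → Satisfactory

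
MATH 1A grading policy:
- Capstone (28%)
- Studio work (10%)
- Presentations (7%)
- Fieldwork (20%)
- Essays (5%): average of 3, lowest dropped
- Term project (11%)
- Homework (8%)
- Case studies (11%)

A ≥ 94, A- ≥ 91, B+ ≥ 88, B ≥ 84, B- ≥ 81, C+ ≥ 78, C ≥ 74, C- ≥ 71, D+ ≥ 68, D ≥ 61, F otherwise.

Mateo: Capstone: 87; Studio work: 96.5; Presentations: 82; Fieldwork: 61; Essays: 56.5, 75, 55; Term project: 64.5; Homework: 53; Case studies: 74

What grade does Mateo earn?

C

Essays: drop 55 → average of remaining 2 = 131.5/2 = 65.75
Weighted total:
  Capstone 87 × 0.28 = 24.36
  Studio work 96.5 × 0.1 = 9.65
  Presentations 82 × 0.07 = 5.74
  Fieldwork 61 × 0.2 = 12.2
  Essays 65.75 × 0.05 = 3.2875
  Term project 64.5 × 0.11 = 7.095
  Homework 53 × 0.08 = 4.24
  Case studies 74 × 0.11 = 8.14
Sum = 74.7125
74.7125 is ≥ 74 and < 78 → C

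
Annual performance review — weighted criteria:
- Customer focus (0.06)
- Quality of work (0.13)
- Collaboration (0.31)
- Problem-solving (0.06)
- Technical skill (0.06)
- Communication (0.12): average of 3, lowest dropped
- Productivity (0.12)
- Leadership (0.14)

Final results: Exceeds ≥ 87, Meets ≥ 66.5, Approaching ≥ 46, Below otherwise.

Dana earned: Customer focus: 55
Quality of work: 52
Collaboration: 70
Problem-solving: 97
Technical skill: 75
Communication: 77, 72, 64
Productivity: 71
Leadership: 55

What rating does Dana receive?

Meets

Communication: drop 64 → average of remaining 2 = 149/2 = 74.5
Weighted total:
  Customer focus 55 × 0.06 = 3.3
  Quality of work 52 × 0.13 = 6.76
  Collaboration 70 × 0.31 = 21.7
  Problem-solving 97 × 0.06 = 5.82
  Technical skill 75 × 0.06 = 4.5
  Communication 74.5 × 0.12 = 8.94
  Productivity 71 × 0.12 = 8.52
  Leadership 55 × 0.14 = 7.7
Sum = 67.24
67.24 is ≥ 66.5 and < 87 → Meets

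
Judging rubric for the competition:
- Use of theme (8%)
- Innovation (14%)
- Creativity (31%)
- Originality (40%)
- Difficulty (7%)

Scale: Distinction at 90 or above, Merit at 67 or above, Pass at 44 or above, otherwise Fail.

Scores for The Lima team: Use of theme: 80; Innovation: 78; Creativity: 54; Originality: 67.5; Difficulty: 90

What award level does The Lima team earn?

Weighted total:
  Use of theme 80 × 0.08 = 6.4
  Innovation 78 × 0.14 = 10.92
  Creativity 54 × 0.31 = 16.74
  Originality 67.5 × 0.4 = 27
  Difficulty 90 × 0.07 = 6.3
Sum = 67.36
67.36 is ≥ 67 and < 90 → Merit

Merit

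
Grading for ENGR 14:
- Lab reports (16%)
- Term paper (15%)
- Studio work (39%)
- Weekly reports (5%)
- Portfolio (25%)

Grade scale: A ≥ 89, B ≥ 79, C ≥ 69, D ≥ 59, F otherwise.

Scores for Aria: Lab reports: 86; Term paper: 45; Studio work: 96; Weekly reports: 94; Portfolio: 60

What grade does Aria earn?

Weighted total:
  Lab reports 86 × 0.16 = 13.76
  Term paper 45 × 0.15 = 6.75
  Studio work 96 × 0.39 = 37.44
  Weekly reports 94 × 0.05 = 4.7
  Portfolio 60 × 0.25 = 15
Sum = 77.65
77.65 is ≥ 69 and < 79 → C

C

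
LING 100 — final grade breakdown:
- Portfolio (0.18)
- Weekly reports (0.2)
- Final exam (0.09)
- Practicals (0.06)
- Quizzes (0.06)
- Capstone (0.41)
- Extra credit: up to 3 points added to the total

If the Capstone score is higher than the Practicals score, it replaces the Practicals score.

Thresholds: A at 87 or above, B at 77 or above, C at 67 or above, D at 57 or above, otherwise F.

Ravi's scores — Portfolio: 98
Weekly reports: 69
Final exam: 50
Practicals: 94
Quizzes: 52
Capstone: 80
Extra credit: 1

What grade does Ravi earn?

B

Capstone (80) ≤ Practicals (94), so Practicals stays at 94.
Weighted total:
  Portfolio 98 × 0.18 = 17.64
  Weekly reports 69 × 0.2 = 13.8
  Final exam 50 × 0.09 = 4.5
  Practicals 94 × 0.06 = 5.64
  Quizzes 52 × 0.06 = 3.12
  Capstone 80 × 0.41 = 32.8
Sum = 77.5
Extra credit: 77.5 + 1 = 78.5
78.5 is ≥ 77 and < 87 → B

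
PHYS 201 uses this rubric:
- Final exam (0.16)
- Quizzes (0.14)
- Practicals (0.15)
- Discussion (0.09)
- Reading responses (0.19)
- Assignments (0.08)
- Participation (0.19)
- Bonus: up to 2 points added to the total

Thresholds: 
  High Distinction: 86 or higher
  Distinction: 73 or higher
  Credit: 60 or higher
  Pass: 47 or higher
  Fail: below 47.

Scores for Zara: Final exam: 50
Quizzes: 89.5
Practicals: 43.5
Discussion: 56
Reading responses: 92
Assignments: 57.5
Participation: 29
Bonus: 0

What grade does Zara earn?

Weighted total:
  Final exam 50 × 0.16 = 8
  Quizzes 89.5 × 0.14 = 12.53
  Practicals 43.5 × 0.15 = 6.525
  Discussion 56 × 0.09 = 5.04
  Reading responses 92 × 0.19 = 17.48
  Assignments 57.5 × 0.08 = 4.6
  Participation 29 × 0.19 = 5.51
Sum = 59.685
Bonus: 59.685 + 0 = 59.685
59.685 is ≥ 47 and < 60 → Pass

Pass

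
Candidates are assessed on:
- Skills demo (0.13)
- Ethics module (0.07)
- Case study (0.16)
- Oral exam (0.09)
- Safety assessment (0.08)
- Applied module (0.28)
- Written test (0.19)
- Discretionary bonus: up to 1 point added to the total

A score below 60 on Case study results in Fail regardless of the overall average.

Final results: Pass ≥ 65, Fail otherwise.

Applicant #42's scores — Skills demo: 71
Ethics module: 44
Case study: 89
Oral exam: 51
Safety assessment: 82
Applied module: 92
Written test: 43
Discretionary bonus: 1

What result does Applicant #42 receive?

Pass

Case study score 89 ≥ 60: minimum met.
Weighted total:
  Skills demo 71 × 0.13 = 9.23
  Ethics module 44 × 0.07 = 3.08
  Case study 89 × 0.16 = 14.24
  Oral exam 51 × 0.09 = 4.59
  Safety assessment 82 × 0.08 = 6.56
  Applied module 92 × 0.28 = 25.76
  Written test 43 × 0.19 = 8.17
Sum = 71.63
Discretionary bonus: 71.63 + 1 = 72.63
72.63 ≥ 65 → Pass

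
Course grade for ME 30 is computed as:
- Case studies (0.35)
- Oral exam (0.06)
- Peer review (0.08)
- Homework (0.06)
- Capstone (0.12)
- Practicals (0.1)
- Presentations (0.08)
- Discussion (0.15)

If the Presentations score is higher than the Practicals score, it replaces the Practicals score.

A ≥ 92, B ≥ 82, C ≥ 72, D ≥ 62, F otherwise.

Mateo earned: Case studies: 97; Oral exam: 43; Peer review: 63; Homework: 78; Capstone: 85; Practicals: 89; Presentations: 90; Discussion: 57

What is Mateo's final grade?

C

Presentations (90) > Practicals (89), so Practicals counts as 90.
Weighted total:
  Case studies 97 × 0.35 = 33.95
  Oral exam 43 × 0.06 = 2.58
  Peer review 63 × 0.08 = 5.04
  Homework 78 × 0.06 = 4.68
  Capstone 85 × 0.12 = 10.2
  Practicals 90 × 0.1 = 9
  Presentations 90 × 0.08 = 7.2
  Discussion 57 × 0.15 = 8.55
Sum = 81.2
81.2 is ≥ 72 and < 82 → C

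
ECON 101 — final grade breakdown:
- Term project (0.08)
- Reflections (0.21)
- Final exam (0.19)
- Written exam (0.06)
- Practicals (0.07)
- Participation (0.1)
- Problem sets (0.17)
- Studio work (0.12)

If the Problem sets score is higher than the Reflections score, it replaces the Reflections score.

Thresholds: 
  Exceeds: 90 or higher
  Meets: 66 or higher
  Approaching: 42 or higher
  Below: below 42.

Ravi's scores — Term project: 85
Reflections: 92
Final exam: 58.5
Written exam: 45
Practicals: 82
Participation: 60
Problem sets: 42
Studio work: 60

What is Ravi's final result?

Problem sets (42) ≤ Reflections (92), so Reflections stays at 92.
Weighted total:
  Term project 85 × 0.08 = 6.8
  Reflections 92 × 0.21 = 19.32
  Final exam 58.5 × 0.19 = 11.115
  Written exam 45 × 0.06 = 2.7
  Practicals 82 × 0.07 = 5.74
  Participation 60 × 0.1 = 6
  Problem sets 42 × 0.17 = 7.14
  Studio work 60 × 0.12 = 7.2
Sum = 66.015
66.015 is ≥ 66 and < 90 → Meets

Meets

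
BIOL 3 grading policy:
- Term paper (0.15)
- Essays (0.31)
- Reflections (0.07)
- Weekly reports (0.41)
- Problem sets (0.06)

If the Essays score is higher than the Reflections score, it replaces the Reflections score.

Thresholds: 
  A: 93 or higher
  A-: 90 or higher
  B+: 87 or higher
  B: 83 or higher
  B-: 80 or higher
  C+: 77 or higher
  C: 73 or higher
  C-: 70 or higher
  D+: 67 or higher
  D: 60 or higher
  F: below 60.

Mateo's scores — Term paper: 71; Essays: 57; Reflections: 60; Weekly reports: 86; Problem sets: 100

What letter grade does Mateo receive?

Essays (57) ≤ Reflections (60), so Reflections stays at 60.
Weighted total:
  Term paper 71 × 0.15 = 10.65
  Essays 57 × 0.31 = 17.67
  Reflections 60 × 0.07 = 4.2
  Weekly reports 86 × 0.41 = 35.26
  Problem sets 100 × 0.06 = 6
Sum = 73.78
73.78 is ≥ 73 and < 77 → C

C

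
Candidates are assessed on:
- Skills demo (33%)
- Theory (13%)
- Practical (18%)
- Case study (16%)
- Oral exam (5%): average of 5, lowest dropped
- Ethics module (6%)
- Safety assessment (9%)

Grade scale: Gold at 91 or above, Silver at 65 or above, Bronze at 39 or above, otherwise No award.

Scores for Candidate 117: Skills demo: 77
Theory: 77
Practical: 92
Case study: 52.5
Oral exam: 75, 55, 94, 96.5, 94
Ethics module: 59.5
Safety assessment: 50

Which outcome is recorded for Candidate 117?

Oral exam: drop 55 → average of remaining 4 = 359.5/4 = 89.875
Weighted total:
  Skills demo 77 × 0.33 = 25.41
  Theory 77 × 0.13 = 10.01
  Practical 92 × 0.18 = 16.56
  Case study 52.5 × 0.16 = 8.4
  Oral exam 89.875 × 0.05 = 4.49375
  Ethics module 59.5 × 0.06 = 3.57
  Safety assessment 50 × 0.09 = 4.5
Sum = 72.94375
72.94375 is ≥ 65 and < 91 → Silver

Silver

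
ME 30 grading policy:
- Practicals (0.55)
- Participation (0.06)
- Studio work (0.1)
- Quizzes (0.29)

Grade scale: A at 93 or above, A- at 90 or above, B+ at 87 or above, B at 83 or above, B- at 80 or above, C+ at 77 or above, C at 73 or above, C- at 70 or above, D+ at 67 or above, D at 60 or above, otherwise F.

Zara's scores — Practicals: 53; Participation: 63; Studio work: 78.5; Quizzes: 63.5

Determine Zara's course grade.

Weighted total:
  Practicals 53 × 0.55 = 29.15
  Participation 63 × 0.06 = 3.78
  Studio work 78.5 × 0.1 = 7.85
  Quizzes 63.5 × 0.29 = 18.415
Sum = 59.195
59.195 < 60 → F

F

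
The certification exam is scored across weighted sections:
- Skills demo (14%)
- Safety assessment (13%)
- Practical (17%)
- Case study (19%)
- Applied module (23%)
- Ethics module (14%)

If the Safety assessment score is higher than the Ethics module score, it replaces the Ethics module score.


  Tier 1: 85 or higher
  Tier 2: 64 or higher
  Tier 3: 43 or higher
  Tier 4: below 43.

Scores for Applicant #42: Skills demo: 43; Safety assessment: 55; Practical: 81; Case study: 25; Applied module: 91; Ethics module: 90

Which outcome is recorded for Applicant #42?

Safety assessment (55) ≤ Ethics module (90), so Ethics module stays at 90.
Weighted total:
  Skills demo 43 × 0.14 = 6.02
  Safety assessment 55 × 0.13 = 7.15
  Practical 81 × 0.17 = 13.77
  Case study 25 × 0.19 = 4.75
  Applied module 91 × 0.23 = 20.93
  Ethics module 90 × 0.14 = 12.6
Sum = 65.22
65.22 is ≥ 64 and < 85 → Tier 2

Tier 2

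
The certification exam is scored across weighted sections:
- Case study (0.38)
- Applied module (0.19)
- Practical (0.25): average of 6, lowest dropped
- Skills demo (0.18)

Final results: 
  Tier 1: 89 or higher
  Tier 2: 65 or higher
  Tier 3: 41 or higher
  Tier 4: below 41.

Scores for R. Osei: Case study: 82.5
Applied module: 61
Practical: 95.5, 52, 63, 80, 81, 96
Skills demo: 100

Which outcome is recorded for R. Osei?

Practical: drop 52 → average of remaining 5 = 415.5/5 = 83.1
Weighted total:
  Case study 82.5 × 0.38 = 31.35
  Applied module 61 × 0.19 = 11.59
  Practical 83.1 × 0.25 = 20.775
  Skills demo 100 × 0.18 = 18
Sum = 81.715
81.715 is ≥ 65 and < 89 → Tier 2

Tier 2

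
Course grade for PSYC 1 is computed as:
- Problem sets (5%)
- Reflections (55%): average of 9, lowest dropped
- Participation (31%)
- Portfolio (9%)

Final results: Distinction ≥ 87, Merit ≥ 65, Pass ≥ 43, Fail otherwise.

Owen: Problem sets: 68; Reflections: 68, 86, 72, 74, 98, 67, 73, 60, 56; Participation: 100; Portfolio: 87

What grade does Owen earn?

Merit

Reflections: drop 56 → average of remaining 8 = 598/8 = 74.75
Weighted total:
  Problem sets 68 × 0.05 = 3.4
  Reflections 74.75 × 0.55 = 41.1125
  Participation 100 × 0.31 = 31
  Portfolio 87 × 0.09 = 7.83
Sum = 83.3425
83.3425 is ≥ 65 and < 87 → Merit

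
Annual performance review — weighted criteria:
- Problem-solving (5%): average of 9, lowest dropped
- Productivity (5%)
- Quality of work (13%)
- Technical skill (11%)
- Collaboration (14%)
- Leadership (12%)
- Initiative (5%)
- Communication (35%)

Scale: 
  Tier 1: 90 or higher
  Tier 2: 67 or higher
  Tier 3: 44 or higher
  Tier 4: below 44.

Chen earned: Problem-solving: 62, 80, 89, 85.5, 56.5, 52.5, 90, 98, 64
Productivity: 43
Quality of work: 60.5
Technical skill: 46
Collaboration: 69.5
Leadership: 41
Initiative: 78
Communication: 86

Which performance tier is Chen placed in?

Tier 2

Problem-solving: drop 52.5 → average of remaining 8 = 625/8 = 78.125
Weighted total:
  Problem-solving 78.125 × 0.05 = 3.90625
  Productivity 43 × 0.05 = 2.15
  Quality of work 60.5 × 0.13 = 7.865
  Technical skill 46 × 0.11 = 5.06
  Collaboration 69.5 × 0.14 = 9.73
  Leadership 41 × 0.12 = 4.92
  Initiative 78 × 0.05 = 3.9
  Communication 86 × 0.35 = 30.1
Sum = 67.63125
67.63125 is ≥ 67 and < 90 → Tier 2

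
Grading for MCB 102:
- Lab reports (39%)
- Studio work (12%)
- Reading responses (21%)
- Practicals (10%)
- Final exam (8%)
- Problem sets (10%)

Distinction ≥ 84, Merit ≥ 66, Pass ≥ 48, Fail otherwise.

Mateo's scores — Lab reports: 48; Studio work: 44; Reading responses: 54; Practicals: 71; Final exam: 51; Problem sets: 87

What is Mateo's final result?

Pass

Weighted total:
  Lab reports 48 × 0.39 = 18.72
  Studio work 44 × 0.12 = 5.28
  Reading responses 54 × 0.21 = 11.34
  Practicals 71 × 0.1 = 7.1
  Final exam 51 × 0.08 = 4.08
  Problem sets 87 × 0.1 = 8.7
Sum = 55.22
55.22 is ≥ 48 and < 66 → Pass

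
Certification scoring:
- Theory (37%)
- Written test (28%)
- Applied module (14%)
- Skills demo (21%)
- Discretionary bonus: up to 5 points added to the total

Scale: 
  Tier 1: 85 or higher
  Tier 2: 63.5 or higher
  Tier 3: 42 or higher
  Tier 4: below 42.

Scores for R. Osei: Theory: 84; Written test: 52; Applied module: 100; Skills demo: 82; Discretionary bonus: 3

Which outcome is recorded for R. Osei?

Weighted total:
  Theory 84 × 0.37 = 31.08
  Written test 52 × 0.28 = 14.56
  Applied module 100 × 0.14 = 14
  Skills demo 82 × 0.21 = 17.22
Sum = 76.86
Discretionary bonus: 76.86 + 3 = 79.86
79.86 is ≥ 63.5 and < 85 → Tier 2

Tier 2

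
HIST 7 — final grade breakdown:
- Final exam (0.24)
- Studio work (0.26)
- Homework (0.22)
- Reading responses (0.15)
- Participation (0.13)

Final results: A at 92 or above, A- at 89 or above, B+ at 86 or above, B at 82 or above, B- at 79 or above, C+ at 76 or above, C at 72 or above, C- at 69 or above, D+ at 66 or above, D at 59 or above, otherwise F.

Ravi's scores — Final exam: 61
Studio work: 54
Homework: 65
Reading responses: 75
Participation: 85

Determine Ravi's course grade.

Weighted total:
  Final exam 61 × 0.24 = 14.64
  Studio work 54 × 0.26 = 14.04
  Homework 65 × 0.22 = 14.3
  Reading responses 75 × 0.15 = 11.25
  Participation 85 × 0.13 = 11.05
Sum = 65.28
65.28 is ≥ 59 and < 66 → D

D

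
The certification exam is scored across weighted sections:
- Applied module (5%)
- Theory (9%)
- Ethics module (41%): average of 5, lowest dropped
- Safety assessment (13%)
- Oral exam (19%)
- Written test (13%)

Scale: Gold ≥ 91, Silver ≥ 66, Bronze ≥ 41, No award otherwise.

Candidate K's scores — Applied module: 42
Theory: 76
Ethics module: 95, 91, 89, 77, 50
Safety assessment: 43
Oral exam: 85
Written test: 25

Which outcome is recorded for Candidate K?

Ethics module: drop 50 → average of remaining 4 = 352/4 = 88
Weighted total:
  Applied module 42 × 0.05 = 2.1
  Theory 76 × 0.09 = 6.84
  Ethics module 88 × 0.41 = 36.08
  Safety assessment 43 × 0.13 = 5.59
  Oral exam 85 × 0.19 = 16.15
  Written test 25 × 0.13 = 3.25
Sum = 70.01
70.01 is ≥ 66 and < 91 → Silver

Silver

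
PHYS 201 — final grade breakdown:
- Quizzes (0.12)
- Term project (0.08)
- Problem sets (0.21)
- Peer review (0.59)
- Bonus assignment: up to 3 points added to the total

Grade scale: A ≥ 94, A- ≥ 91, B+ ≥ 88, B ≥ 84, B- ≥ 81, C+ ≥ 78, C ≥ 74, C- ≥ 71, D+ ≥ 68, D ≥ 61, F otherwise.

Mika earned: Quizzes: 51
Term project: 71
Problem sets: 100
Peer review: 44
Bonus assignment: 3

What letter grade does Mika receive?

Weighted total:
  Quizzes 51 × 0.12 = 6.12
  Term project 71 × 0.08 = 5.68
  Problem sets 100 × 0.21 = 21
  Peer review 44 × 0.59 = 25.96
Sum = 58.76
Bonus assignment: 58.76 + 3 = 61.76
61.76 is ≥ 61 and < 68 → D

D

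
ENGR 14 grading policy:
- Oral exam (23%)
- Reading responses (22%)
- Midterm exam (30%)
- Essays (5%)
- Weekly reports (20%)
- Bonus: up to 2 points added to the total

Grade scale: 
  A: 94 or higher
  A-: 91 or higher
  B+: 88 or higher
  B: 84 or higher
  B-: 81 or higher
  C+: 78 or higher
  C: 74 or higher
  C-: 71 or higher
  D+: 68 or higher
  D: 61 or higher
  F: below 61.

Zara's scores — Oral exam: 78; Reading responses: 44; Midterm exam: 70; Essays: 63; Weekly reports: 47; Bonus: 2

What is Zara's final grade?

Weighted total:
  Oral exam 78 × 0.23 = 17.94
  Reading responses 44 × 0.22 = 9.68
  Midterm exam 70 × 0.3 = 21
  Essays 63 × 0.05 = 3.15
  Weekly reports 47 × 0.2 = 9.4
Sum = 61.17
Bonus: 61.17 + 2 = 63.17
63.17 is ≥ 61 and < 68 → D

D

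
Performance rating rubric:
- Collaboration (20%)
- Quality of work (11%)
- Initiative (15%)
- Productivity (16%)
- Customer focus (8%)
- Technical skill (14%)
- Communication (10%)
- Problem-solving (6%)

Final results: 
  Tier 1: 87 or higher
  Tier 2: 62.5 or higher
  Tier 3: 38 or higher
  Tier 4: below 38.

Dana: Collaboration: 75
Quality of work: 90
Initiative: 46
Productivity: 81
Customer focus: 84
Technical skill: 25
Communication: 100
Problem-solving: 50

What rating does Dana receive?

Tier 2

Weighted total:
  Collaboration 75 × 0.2 = 15
  Quality of work 90 × 0.11 = 9.9
  Initiative 46 × 0.15 = 6.9
  Productivity 81 × 0.16 = 12.96
  Customer focus 84 × 0.08 = 6.72
  Technical skill 25 × 0.14 = 3.5
  Communication 100 × 0.1 = 10
  Problem-solving 50 × 0.06 = 3
Sum = 67.98
67.98 is ≥ 62.5 and < 87 → Tier 2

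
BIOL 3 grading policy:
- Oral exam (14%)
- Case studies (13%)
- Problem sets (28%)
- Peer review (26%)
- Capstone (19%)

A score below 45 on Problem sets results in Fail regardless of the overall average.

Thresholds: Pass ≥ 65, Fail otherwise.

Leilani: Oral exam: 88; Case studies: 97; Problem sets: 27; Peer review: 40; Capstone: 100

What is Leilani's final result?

Problem sets score 27 < 45: minimum not met.
Weighted total:
  Oral exam 88 × 0.14 = 12.32
  Case studies 97 × 0.13 = 12.61
  Problem sets 27 × 0.28 = 7.56
  Peer review 40 × 0.26 = 10.4
  Capstone 100 × 0.19 = 19
Sum = 61.89
Because the Problem sets minimum was not met, the result is Fail.

Fail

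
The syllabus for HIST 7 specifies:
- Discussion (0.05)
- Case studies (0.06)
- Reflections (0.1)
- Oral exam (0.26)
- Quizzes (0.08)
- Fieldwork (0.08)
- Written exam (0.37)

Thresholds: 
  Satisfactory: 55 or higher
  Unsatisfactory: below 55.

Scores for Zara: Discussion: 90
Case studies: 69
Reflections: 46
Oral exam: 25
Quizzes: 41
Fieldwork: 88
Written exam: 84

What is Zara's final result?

Weighted total:
  Discussion 90 × 0.05 = 4.5
  Case studies 69 × 0.06 = 4.14
  Reflections 46 × 0.1 = 4.6
  Oral exam 25 × 0.26 = 6.5
  Quizzes 41 × 0.08 = 3.28
  Fieldwork 88 × 0.08 = 7.04
  Written exam 84 × 0.37 = 31.08
Sum = 61.14
61.14 ≥ 55 → Satisfactory

Satisfactory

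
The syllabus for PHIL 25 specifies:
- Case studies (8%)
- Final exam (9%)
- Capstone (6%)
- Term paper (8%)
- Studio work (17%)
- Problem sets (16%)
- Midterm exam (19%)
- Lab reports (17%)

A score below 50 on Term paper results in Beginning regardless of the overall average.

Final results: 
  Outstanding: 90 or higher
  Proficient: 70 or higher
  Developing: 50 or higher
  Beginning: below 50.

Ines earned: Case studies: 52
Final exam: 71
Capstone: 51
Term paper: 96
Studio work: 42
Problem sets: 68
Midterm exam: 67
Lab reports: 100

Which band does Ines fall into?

Term paper score 96 ≥ 50: minimum met.
Weighted total:
  Case studies 52 × 0.08 = 4.16
  Final exam 71 × 0.09 = 6.39
  Capstone 51 × 0.06 = 3.06
  Term paper 96 × 0.08 = 7.68
  Studio work 42 × 0.17 = 7.14
  Problem sets 68 × 0.16 = 10.88
  Midterm exam 67 × 0.19 = 12.73
  Lab reports 100 × 0.17 = 17
Sum = 69.04
69.04 is ≥ 50 and < 70 → Developing

Developing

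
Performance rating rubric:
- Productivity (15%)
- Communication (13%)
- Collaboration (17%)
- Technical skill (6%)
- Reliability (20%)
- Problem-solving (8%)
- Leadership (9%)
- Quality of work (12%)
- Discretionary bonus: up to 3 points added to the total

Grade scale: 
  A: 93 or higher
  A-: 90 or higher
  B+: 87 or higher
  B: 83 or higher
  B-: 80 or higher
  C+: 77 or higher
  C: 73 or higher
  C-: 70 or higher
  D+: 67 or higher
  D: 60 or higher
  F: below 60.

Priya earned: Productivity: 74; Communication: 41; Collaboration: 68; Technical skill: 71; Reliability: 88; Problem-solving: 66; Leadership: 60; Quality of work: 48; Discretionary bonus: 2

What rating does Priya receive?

Weighted total:
  Productivity 74 × 0.15 = 11.1
  Communication 41 × 0.13 = 5.33
  Collaboration 68 × 0.17 = 11.56
  Technical skill 71 × 0.06 = 4.26
  Reliability 88 × 0.2 = 17.6
  Problem-solving 66 × 0.08 = 5.28
  Leadership 60 × 0.09 = 5.4
  Quality of work 48 × 0.12 = 5.76
Sum = 66.29
Discretionary bonus: 66.29 + 2 = 68.29
68.29 is ≥ 67 and < 70 → D+

D+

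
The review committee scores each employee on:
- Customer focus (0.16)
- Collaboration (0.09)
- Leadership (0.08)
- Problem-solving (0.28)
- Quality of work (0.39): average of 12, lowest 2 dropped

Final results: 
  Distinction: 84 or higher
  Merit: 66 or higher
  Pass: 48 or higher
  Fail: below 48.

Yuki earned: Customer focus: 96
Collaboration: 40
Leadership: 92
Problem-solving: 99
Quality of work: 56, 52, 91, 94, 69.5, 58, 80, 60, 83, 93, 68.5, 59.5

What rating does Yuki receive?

Quality of work: drop 52, 56 → average of remaining 10 = 756.5/10 = 75.65
Weighted total:
  Customer focus 96 × 0.16 = 15.36
  Collaboration 40 × 0.09 = 3.6
  Leadership 92 × 0.08 = 7.36
  Problem-solving 99 × 0.28 = 27.72
  Quality of work 75.65 × 0.39 = 29.5035
Sum = 83.5435
83.5435 is ≥ 66 and < 84 → Merit

Merit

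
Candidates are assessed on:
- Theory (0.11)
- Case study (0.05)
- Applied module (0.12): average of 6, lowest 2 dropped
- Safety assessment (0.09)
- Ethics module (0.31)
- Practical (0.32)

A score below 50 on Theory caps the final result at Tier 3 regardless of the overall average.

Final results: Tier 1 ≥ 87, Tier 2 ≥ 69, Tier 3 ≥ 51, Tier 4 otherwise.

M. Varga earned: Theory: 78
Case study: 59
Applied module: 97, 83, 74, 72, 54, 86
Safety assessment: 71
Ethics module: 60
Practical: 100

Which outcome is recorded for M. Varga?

Applied module: drop 54, 72 → average of remaining 4 = 340/4 = 85
Theory score 78 ≥ 50: minimum met.
Weighted total:
  Theory 78 × 0.11 = 8.58
  Case study 59 × 0.05 = 2.95
  Applied module 85 × 0.12 = 10.2
  Safety assessment 71 × 0.09 = 6.39
  Ethics module 60 × 0.31 = 18.6
  Practical 100 × 0.32 = 32
Sum = 78.72
78.72 is ≥ 69 and < 87 → Tier 2

Tier 2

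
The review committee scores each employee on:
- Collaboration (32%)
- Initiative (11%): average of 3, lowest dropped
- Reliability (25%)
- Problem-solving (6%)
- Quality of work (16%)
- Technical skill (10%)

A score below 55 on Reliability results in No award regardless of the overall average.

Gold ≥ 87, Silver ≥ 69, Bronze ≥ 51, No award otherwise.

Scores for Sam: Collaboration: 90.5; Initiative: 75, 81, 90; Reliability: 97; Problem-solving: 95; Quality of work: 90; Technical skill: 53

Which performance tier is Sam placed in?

Gold

Initiative: drop 75 → average of remaining 2 = 171/2 = 85.5
Reliability score 97 ≥ 55: minimum met.
Weighted total:
  Collaboration 90.5 × 0.32 = 28.96
  Initiative 85.5 × 0.11 = 9.405
  Reliability 97 × 0.25 = 24.25
  Problem-solving 95 × 0.06 = 5.7
  Quality of work 90 × 0.16 = 14.4
  Technical skill 53 × 0.1 = 5.3
Sum = 88.015
88.015 ≥ 87 → Gold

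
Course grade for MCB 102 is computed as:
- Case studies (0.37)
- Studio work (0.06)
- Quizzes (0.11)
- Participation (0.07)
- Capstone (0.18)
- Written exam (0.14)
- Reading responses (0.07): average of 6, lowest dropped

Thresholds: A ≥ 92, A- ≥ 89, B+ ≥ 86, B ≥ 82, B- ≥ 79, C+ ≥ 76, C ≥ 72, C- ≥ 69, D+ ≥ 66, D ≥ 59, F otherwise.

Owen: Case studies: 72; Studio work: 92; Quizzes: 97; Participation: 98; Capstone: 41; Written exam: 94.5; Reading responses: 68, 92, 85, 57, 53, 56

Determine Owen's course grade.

C

Reading responses: drop 53 → average of remaining 5 = 358/5 = 71.6
Weighted total:
  Case studies 72 × 0.37 = 26.64
  Studio work 92 × 0.06 = 5.52
  Quizzes 97 × 0.11 = 10.67
  Participation 98 × 0.07 = 6.86
  Capstone 41 × 0.18 = 7.38
  Written exam 94.5 × 0.14 = 13.23
  Reading responses 71.6 × 0.07 = 5.012
Sum = 75.312
75.312 is ≥ 72 and < 76 → C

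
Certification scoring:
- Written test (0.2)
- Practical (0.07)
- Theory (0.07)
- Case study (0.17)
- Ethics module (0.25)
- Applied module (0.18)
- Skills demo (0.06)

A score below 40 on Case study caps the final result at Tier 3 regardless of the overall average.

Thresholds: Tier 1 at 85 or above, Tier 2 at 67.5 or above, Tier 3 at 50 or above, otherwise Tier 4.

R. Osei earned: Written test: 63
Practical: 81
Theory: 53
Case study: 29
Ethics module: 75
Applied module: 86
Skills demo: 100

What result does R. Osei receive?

Case study score 29 < 40: minimum not met.
Weighted total:
  Written test 63 × 0.2 = 12.6
  Practical 81 × 0.07 = 5.67
  Theory 53 × 0.07 = 3.71
  Case study 29 × 0.17 = 4.93
  Ethics module 75 × 0.25 = 18.75
  Applied module 86 × 0.18 = 15.48
  Skills demo 100 × 0.06 = 6
Sum = 67.14
67.14 would be Tier 3; cap at Tier 3 applies → Tier 3.

Tier 3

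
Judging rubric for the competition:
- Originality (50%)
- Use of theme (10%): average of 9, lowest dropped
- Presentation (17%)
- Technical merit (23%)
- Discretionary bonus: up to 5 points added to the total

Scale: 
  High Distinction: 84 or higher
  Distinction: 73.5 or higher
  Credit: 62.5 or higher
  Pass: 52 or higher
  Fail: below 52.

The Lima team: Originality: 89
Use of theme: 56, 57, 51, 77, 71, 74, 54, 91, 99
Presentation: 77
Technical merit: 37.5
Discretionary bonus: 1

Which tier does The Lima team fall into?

Distinction

Use of theme: drop 51 → average of remaining 8 = 579/8 = 72.375
Weighted total:
  Originality 89 × 0.5 = 44.5
  Use of theme 72.375 × 0.1 = 7.2375
  Presentation 77 × 0.17 = 13.09
  Technical merit 37.5 × 0.23 = 8.625
Sum = 73.4525
Discretionary bonus: 73.4525 + 1 = 74.4525
74.4525 is ≥ 73.5 and < 84 → Distinction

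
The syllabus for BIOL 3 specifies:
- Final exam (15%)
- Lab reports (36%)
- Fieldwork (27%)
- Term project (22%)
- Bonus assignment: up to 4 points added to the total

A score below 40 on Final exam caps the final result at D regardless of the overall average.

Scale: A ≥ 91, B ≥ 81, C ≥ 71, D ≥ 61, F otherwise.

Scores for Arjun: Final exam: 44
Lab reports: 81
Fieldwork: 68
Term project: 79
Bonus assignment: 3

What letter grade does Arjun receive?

C

Final exam score 44 ≥ 40: minimum met.
Weighted total:
  Final exam 44 × 0.15 = 6.6
  Lab reports 81 × 0.36 = 29.16
  Fieldwork 68 × 0.27 = 18.36
  Term project 79 × 0.22 = 17.38
Sum = 71.5
Bonus assignment: 71.5 + 3 = 74.5
74.5 is ≥ 71 and < 81 → C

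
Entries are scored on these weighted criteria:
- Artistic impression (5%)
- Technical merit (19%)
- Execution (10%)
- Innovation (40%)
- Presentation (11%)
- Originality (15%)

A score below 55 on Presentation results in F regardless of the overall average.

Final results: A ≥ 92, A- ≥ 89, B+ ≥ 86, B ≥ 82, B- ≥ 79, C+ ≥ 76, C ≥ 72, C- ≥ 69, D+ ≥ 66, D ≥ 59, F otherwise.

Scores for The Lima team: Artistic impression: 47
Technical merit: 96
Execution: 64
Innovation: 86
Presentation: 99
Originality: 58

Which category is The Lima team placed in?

Presentation score 99 ≥ 55: minimum met.
Weighted total:
  Artistic impression 47 × 0.05 = 2.35
  Technical merit 96 × 0.19 = 18.24
  Execution 64 × 0.1 = 6.4
  Innovation 86 × 0.4 = 34.4
  Presentation 99 × 0.11 = 10.89
  Originality 58 × 0.15 = 8.7
Sum = 80.98
80.98 is ≥ 79 and < 82 → B-

B-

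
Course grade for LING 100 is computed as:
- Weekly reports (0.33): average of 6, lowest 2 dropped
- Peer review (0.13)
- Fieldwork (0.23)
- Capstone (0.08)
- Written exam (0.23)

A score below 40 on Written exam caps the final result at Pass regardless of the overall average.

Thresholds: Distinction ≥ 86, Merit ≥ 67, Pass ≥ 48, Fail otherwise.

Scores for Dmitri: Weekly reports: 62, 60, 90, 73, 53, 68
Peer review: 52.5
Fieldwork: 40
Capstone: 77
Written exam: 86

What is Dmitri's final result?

Pass

Weekly reports: drop 53, 60 → average of remaining 4 = 293/4 = 73.25
Written exam score 86 ≥ 40: minimum met.
Weighted total:
  Weekly reports 73.25 × 0.33 = 24.1725
  Peer review 52.5 × 0.13 = 6.825
  Fieldwork 40 × 0.23 = 9.2
  Capstone 77 × 0.08 = 6.16
  Written exam 86 × 0.23 = 19.78
Sum = 66.1375
66.1375 is ≥ 48 and < 67 → Pass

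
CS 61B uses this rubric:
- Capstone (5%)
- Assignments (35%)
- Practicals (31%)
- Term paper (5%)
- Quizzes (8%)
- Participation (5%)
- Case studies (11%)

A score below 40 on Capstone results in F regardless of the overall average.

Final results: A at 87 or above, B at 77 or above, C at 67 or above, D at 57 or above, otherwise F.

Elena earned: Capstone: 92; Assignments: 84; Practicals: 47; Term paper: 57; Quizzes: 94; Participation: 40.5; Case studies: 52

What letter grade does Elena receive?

Capstone score 92 ≥ 40: minimum met.
Weighted total:
  Capstone 92 × 0.05 = 4.6
  Assignments 84 × 0.35 = 29.4
  Practicals 47 × 0.31 = 14.57
  Term paper 57 × 0.05 = 2.85
  Quizzes 94 × 0.08 = 7.52
  Participation 40.5 × 0.05 = 2.025
  Case studies 52 × 0.11 = 5.72
Sum = 66.685
66.685 is ≥ 57 and < 67 → D

D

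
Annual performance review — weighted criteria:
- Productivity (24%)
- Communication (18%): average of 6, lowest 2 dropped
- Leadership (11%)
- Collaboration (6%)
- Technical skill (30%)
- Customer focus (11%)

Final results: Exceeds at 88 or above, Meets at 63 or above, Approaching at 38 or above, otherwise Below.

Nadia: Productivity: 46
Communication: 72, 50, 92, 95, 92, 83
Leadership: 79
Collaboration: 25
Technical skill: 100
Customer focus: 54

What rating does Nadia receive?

Communication: drop 50, 72 → average of remaining 4 = 362/4 = 90.5
Weighted total:
  Productivity 46 × 0.24 = 11.04
  Communication 90.5 × 0.18 = 16.29
  Leadership 79 × 0.11 = 8.69
  Collaboration 25 × 0.06 = 1.5
  Technical skill 100 × 0.3 = 30
  Customer focus 54 × 0.11 = 5.94
Sum = 73.46
73.46 is ≥ 63 and < 88 → Meets

Meets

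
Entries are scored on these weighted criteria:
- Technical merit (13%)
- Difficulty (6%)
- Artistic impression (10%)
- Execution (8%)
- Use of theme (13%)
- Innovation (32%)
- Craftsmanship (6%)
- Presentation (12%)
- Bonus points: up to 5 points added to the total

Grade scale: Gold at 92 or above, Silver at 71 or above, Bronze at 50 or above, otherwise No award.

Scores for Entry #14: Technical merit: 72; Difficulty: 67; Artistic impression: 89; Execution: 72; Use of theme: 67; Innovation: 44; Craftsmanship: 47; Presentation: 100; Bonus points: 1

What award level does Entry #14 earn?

Weighted total:
  Technical merit 72 × 0.13 = 9.36
  Difficulty 67 × 0.06 = 4.02
  Artistic impression 89 × 0.1 = 8.9
  Execution 72 × 0.08 = 5.76
  Use of theme 67 × 0.13 = 8.71
  Innovation 44 × 0.32 = 14.08
  Craftsmanship 47 × 0.06 = 2.82
  Presentation 100 × 0.12 = 12
Sum = 65.65
Bonus points: 65.65 + 1 = 66.65
66.65 is ≥ 50 and < 71 → Bronze

Bronze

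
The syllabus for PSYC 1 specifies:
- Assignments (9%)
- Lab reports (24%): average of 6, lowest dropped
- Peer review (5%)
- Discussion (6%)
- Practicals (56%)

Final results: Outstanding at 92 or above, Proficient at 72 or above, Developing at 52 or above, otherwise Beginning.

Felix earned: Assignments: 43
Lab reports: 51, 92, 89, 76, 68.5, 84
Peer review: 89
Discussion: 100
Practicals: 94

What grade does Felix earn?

Proficient

Lab reports: drop 51 → average of remaining 5 = 409.5/5 = 81.9
Weighted total:
  Assignments 43 × 0.09 = 3.87
  Lab reports 81.9 × 0.24 = 19.656
  Peer review 89 × 0.05 = 4.45
  Discussion 100 × 0.06 = 6
  Practicals 94 × 0.56 = 52.64
Sum = 86.616
86.616 is ≥ 72 and < 92 → Proficient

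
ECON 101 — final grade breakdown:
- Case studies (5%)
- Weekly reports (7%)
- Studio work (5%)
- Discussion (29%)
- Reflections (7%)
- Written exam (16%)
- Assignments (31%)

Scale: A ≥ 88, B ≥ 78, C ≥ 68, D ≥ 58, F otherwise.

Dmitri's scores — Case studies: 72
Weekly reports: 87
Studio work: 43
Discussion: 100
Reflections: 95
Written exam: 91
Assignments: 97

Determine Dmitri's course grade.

Weighted total:
  Case studies 72 × 0.05 = 3.6
  Weekly reports 87 × 0.07 = 6.09
  Studio work 43 × 0.05 = 2.15
  Discussion 100 × 0.29 = 29
  Reflections 95 × 0.07 = 6.65
  Written exam 91 × 0.16 = 14.56
  Assignments 97 × 0.31 = 30.07
Sum = 92.12
92.12 ≥ 88 → A

A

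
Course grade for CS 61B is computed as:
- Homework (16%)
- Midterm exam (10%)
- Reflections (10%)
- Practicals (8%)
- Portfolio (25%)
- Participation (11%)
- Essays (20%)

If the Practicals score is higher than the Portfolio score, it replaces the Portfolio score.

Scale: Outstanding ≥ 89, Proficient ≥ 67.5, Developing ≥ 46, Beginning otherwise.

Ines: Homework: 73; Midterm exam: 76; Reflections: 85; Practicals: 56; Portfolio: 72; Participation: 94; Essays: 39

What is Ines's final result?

Practicals (56) ≤ Portfolio (72), so Portfolio stays at 72.
Weighted total:
  Homework 73 × 0.16 = 11.68
  Midterm exam 76 × 0.1 = 7.6
  Reflections 85 × 0.1 = 8.5
  Practicals 56 × 0.08 = 4.48
  Portfolio 72 × 0.25 = 18
  Participation 94 × 0.11 = 10.34
  Essays 39 × 0.2 = 7.8
Sum = 68.4
68.4 is ≥ 67.5 and < 89 → Proficient

Proficient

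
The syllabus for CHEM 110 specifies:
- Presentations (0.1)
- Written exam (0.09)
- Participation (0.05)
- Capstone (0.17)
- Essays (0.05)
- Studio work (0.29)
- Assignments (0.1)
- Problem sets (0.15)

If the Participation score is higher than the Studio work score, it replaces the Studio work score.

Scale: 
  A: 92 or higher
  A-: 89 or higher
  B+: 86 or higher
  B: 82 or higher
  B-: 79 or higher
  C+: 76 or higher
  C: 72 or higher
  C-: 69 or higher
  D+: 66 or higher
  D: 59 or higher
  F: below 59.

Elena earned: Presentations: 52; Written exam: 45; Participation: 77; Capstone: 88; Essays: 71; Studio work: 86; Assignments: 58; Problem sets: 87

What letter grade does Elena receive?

C

Participation (77) ≤ Studio work (86), so Studio work stays at 86.
Weighted total:
  Presentations 52 × 0.1 = 5.2
  Written exam 45 × 0.09 = 4.05
  Participation 77 × 0.05 = 3.85
  Capstone 88 × 0.17 = 14.96
  Essays 71 × 0.05 = 3.55
  Studio work 86 × 0.29 = 24.94
  Assignments 58 × 0.1 = 5.8
  Problem sets 87 × 0.15 = 13.05
Sum = 75.4
75.4 is ≥ 72 and < 76 → C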